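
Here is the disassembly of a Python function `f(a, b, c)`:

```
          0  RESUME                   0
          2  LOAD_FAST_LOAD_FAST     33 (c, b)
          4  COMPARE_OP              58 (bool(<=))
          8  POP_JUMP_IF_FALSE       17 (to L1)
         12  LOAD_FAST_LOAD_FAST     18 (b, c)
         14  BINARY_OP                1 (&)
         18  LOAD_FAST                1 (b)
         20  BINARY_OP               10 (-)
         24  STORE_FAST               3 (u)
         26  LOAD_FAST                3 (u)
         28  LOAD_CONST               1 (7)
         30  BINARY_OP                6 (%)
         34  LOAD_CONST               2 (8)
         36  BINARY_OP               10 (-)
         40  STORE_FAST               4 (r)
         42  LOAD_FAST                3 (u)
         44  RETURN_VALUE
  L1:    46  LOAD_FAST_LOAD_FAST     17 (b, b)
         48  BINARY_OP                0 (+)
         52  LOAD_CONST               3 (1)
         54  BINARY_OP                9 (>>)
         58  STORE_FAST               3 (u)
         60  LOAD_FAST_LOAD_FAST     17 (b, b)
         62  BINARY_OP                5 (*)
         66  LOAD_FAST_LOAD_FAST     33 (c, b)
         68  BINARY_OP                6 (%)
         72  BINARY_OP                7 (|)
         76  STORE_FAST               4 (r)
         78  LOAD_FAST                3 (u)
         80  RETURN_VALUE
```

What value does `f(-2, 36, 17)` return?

-36

LOAD_FAST_LOAD_FAST c,b → push 17,36. Stack: [17, 36]
COMPARE_OP bool(<=) → 17 vs 36 = True. Stack: [True]
POP_JUMP_IF_FALSE → pop True; no jump. Stack: []
LOAD_FAST_LOAD_FAST b,c → push 36,17. Stack: [36, 17]
BINARY_OP & → 36 & 17 = 0. Stack: [0]
LOAD_FAST b → push 36. Stack: [0, 36]
BINARY_OP - → 0 - 36 = -36. Stack: [-36]
STORE_FAST u → u=-36. Stack: []
LOAD_FAST u → push -36. Stack: [-36]
LOAD_CONST → push 7. Stack: [-36, 7]
BINARY_OP % → -36 % 7 = 6. Stack: [6]
LOAD_CONST → push 8. Stack: [6, 8]
BINARY_OP - → 6 - 8 = -2. Stack: [-2]
STORE_FAST r → r=-2. Stack: []
LOAD_FAST u → push -36. Stack: [-36]
RETURN_VALUE → return -36.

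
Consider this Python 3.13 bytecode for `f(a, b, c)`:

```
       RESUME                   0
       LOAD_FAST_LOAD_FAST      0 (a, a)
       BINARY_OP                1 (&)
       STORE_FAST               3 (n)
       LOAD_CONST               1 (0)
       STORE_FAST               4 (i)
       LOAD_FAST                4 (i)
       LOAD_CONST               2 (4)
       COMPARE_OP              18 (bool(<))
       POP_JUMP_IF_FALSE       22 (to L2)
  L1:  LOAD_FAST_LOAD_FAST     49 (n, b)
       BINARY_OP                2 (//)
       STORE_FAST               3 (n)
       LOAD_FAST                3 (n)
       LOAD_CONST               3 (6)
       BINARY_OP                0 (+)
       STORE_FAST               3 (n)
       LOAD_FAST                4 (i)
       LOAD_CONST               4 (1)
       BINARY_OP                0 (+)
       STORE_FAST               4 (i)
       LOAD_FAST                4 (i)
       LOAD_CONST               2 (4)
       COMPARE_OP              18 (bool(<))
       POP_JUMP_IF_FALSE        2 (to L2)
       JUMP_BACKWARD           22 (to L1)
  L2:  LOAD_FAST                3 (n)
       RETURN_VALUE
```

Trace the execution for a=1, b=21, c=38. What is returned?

LOAD_FAST_LOAD_FAST a,a → push 1,1
BINARY_OP & → 1 & 1 = 1
STORE_FAST n → n=1
LOAD_CONST → push 0
STORE_FAST i → i=0
LOAD_FAST i → push 0
LOAD_CONST → push 4
COMPARE_OP bool(<) → 0 vs 4 = True
POP_JUMP_IF_FALSE → pop True; no jump
LOAD_FAST_LOAD_FAST n,b → push 1,21
BINARY_OP // → 1 // 21 = 0
STORE_FAST n → n=0
LOAD_FAST n → push 0
LOAD_CONST → push 6
BINARY_OP + → 0 + 6 = 6
STORE_FAST n → n=6
LOAD_FAST i → push 0
LOAD_CONST → push 1
BINARY_OP + → 0 + 1 = 1
STORE_FAST i → i=1
LOAD_FAST i → push 1
LOAD_CONST → push 4
COMPARE_OP bool(<) → 1 vs 4 = True
POP_JUMP_IF_FALSE → pop True; no jump
LOAD_FAST_LOAD_FAST n,b → push 6,21
BINARY_OP // → 6 // 21 = 0
STORE_FAST n → n=0
LOAD_FAST n → push 0
LOAD_CONST → push 6
BINARY_OP + → 0 + 6 = 6
STORE_FAST n → n=6
LOAD_FAST i → push 1
LOAD_CONST → push 1
BINARY_OP + → 1 + 1 = 2
STORE_FAST i → i=2
LOAD_FAST i → push 2
LOAD_CONST → push 4
COMPARE_OP bool(<) → 2 vs 4 = True
POP_JUMP_IF_FALSE → pop True; no jump
LOAD_FAST_LOAD_FAST n,b → push 6,21
BINARY_OP // → 6 // 21 = 0
STORE_FAST n → n=0
LOAD_FAST n → push 0
LOAD_CONST → push 6
BINARY_OP + → 0 + 6 = 6
STORE_FAST n → n=6
LOAD_FAST i → push 2
LOAD_CONST → push 1
BINARY_OP + → 2 + 1 = 3
STORE_FAST i → i=3
LOAD_FAST i → push 3
LOAD_CONST → push 4
COMPARE_OP bool(<) → 3 vs 4 = True
POP_JUMP_IF_FALSE → pop True; no jump
LOAD_FAST_LOAD_FAST n,b → push 6,21
BINARY_OP // → 6 // 21 = 0
STORE_FAST n → n=0
LOAD_FAST n → push 0
LOAD_CONST → push 6
BINARY_OP + → 0 + 6 = 6
STORE_FAST n → n=6
LOAD_FAST i → push 3
LOAD_CONST → push 1
BINARY_OP + → 3 + 1 = 4
STORE_FAST i → i=4
LOAD_FAST i → push 4
LOAD_CONST → push 4
COMPARE_OP bool(<) → 4 vs 4 = False
POP_JUMP_IF_FALSE → pop False; jump
LOAD_FAST n → push 6
RETURN_VALUE → return 6.

6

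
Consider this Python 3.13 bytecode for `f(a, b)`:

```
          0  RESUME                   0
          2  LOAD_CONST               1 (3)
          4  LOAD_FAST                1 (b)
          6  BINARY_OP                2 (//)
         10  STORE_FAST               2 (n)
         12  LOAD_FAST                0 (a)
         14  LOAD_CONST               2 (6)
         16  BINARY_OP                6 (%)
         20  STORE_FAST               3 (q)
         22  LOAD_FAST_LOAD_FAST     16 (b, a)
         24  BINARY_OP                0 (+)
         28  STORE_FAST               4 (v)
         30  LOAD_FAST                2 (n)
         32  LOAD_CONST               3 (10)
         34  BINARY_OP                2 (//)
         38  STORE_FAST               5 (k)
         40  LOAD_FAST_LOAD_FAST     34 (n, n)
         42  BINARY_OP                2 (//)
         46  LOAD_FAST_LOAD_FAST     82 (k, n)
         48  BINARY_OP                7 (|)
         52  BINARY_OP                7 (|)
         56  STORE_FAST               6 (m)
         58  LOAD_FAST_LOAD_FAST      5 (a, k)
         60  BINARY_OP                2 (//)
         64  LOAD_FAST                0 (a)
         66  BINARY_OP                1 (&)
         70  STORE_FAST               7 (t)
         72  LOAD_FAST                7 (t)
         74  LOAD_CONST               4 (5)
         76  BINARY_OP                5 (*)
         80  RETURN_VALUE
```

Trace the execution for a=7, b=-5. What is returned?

5

LOAD_CONST → push 3. Stack: [3]
LOAD_FAST b → push -5. Stack: [3, -5]
BINARY_OP // → 3 // -5 = -1. Stack: [-1]
STORE_FAST n → n=-1. Stack: []
LOAD_FAST a → push 7. Stack: [7]
LOAD_CONST → push 6. Stack: [7, 6]
BINARY_OP % → 7 % 6 = 1. Stack: [1]
STORE_FAST q → q=1. Stack: []
LOAD_FAST_LOAD_FAST b,a → push -5,7. Stack: [-5, 7]
BINARY_OP + → -5 + 7 = 2. Stack: [2]
STORE_FAST v → v=2. Stack: []
LOAD_FAST n → push -1. Stack: [-1]
LOAD_CONST → push 10. Stack: [-1, 10]
BINARY_OP // → -1 // 10 = -1. Stack: [-1]
STORE_FAST k → k=-1. Stack: []
LOAD_FAST_LOAD_FAST n,n → push -1,-1. Stack: [-1, -1]
BINARY_OP // → -1 // -1 = 1. Stack: [1]
LOAD_FAST_LOAD_FAST k,n → push -1,-1. Stack: [1, -1, -1]
BINARY_OP | → -1 | -1 = -1. Stack: [1, -1]
BINARY_OP | → 1 | -1 = -1. Stack: [-1]
STORE_FAST m → m=-1. Stack: []
LOAD_FAST_LOAD_FAST a,k → push 7,-1. Stack: [7, -1]
BINARY_OP // → 7 // -1 = -7. Stack: [-7]
LOAD_FAST a → push 7. Stack: [-7, 7]
BINARY_OP & → -7 & 7 = 1. Stack: [1]
STORE_FAST t → t=1. Stack: []
LOAD_FAST t → push 1. Stack: [1]
LOAD_CONST → push 5. Stack: [1, 5]
BINARY_OP * → 1 * 5 = 5. Stack: [5]
RETURN_VALUE → return 5.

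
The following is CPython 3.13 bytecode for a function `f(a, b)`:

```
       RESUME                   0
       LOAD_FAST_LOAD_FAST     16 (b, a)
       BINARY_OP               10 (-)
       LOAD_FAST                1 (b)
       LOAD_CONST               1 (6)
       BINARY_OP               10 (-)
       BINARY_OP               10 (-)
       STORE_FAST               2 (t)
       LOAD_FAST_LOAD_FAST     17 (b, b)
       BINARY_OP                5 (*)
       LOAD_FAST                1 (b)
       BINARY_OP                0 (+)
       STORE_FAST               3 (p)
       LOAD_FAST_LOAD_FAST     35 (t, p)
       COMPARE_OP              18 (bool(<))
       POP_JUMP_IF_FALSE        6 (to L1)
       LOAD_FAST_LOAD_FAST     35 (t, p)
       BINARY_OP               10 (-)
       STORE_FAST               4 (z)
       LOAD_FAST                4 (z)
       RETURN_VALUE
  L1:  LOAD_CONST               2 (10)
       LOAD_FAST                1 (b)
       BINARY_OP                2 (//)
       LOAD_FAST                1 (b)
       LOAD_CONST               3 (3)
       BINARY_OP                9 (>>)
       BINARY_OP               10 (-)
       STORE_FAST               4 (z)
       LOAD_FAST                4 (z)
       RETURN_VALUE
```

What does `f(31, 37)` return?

LOAD_FAST_LOAD_FAST b,a → push 37,31. Stack: [37, 31]
BINARY_OP - → 37 - 31 = 6. Stack: [6]
LOAD_FAST b → push 37. Stack: [6, 37]
LOAD_CONST → push 6. Stack: [6, 37, 6]
BINARY_OP - → 37 - 6 = 31. Stack: [6, 31]
BINARY_OP - → 6 - 31 = -25. Stack: [-25]
STORE_FAST t → t=-25. Stack: []
LOAD_FAST_LOAD_FAST b,b → push 37,37. Stack: [37, 37]
BINARY_OP * → 37 * 37 = 1369. Stack: [1369]
LOAD_FAST b → push 37. Stack: [1369, 37]
BINARY_OP + → 1369 + 37 = 1406. Stack: [1406]
STORE_FAST p → p=1406. Stack: []
LOAD_FAST_LOAD_FAST t,p → push -25,1406. Stack: [-25, 1406]
COMPARE_OP bool(<) → -25 vs 1406 = True. Stack: [True]
POP_JUMP_IF_FALSE → pop True; no jump. Stack: []
LOAD_FAST_LOAD_FAST t,p → push -25,1406. Stack: [-25, 1406]
BINARY_OP - → -25 - 1406 = -1431. Stack: [-1431]
STORE_FAST z → z=-1431. Stack: []
LOAD_FAST z → push -1431. Stack: [-1431]
RETURN_VALUE → return -1431.

-1431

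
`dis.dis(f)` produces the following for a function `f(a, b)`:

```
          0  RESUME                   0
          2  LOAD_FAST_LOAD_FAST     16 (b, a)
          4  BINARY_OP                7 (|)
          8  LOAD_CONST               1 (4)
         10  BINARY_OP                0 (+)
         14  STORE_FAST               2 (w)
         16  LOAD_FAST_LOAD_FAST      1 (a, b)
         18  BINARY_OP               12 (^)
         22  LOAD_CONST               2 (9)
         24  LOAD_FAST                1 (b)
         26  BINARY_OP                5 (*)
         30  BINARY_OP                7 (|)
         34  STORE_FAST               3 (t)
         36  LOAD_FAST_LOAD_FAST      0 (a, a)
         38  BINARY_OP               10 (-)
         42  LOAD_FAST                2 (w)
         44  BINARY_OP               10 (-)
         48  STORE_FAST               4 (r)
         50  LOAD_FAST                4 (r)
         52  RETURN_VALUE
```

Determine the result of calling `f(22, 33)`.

-59

LOAD_FAST_LOAD_FAST b,a → push 33,22. Stack: [33, 22]
BINARY_OP | → 33 | 22 = 55. Stack: [55]
LOAD_CONST → push 4. Stack: [55, 4]
BINARY_OP + → 55 + 4 = 59. Stack: [59]
STORE_FAST w → w=59. Stack: []
LOAD_FAST_LOAD_FAST a,b → push 22,33. Stack: [22, 33]
BINARY_OP ^ → 22 ^ 33 = 55. Stack: [55]
LOAD_CONST → push 9. Stack: [55, 9]
LOAD_FAST b → push 33. Stack: [55, 9, 33]
BINARY_OP * → 9 * 33 = 297. Stack: [55, 297]
BINARY_OP | → 55 | 297 = 319. Stack: [319]
STORE_FAST t → t=319. Stack: []
LOAD_FAST_LOAD_FAST a,a → push 22,22. Stack: [22, 22]
BINARY_OP - → 22 - 22 = 0. Stack: [0]
LOAD_FAST w → push 59. Stack: [0, 59]
BINARY_OP - → 0 - 59 = -59. Stack: [-59]
STORE_FAST r → r=-59. Stack: []
LOAD_FAST r → push -59. Stack: [-59]
RETURN_VALUE → return -59.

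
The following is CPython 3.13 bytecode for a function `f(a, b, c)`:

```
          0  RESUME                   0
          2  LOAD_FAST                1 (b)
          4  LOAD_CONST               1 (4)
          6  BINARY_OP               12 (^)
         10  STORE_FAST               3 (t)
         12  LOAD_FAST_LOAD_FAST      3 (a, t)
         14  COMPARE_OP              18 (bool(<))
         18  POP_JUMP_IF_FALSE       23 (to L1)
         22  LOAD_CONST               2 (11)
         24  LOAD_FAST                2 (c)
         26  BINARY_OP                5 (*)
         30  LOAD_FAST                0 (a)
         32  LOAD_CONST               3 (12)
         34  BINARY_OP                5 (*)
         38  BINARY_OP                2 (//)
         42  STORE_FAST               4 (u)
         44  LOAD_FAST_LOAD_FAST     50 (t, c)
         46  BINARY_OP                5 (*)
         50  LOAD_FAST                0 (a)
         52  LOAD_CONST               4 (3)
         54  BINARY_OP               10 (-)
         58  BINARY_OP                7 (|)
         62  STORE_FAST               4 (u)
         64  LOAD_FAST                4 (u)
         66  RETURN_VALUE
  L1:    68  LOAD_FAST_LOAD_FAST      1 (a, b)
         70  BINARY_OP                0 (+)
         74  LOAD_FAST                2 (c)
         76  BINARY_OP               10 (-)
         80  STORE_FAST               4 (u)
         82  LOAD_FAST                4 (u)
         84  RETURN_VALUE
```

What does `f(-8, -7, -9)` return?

-1

LOAD_FAST b → push -7. Stack: [-7]
LOAD_CONST → push 4. Stack: [-7, 4]
BINARY_OP ^ → -7 ^ 4 = -3. Stack: [-3]
STORE_FAST t → t=-3. Stack: []
LOAD_FAST_LOAD_FAST a,t → push -8,-3. Stack: [-8, -3]
COMPARE_OP bool(<) → -8 vs -3 = True. Stack: [True]
POP_JUMP_IF_FALSE → pop True; no jump. Stack: []
LOAD_CONST → push 11. Stack: [11]
LOAD_FAST c → push -9. Stack: [11, -9]
BINARY_OP * → 11 * -9 = -99. Stack: [-99]
LOAD_FAST a → push -8. Stack: [-99, -8]
LOAD_CONST → push 12. Stack: [-99, -8, 12]
BINARY_OP * → -8 * 12 = -96. Stack: [-99, -96]
BINARY_OP // → -99 // -96 = 1. Stack: [1]
STORE_FAST u → u=1. Stack: []
LOAD_FAST_LOAD_FAST t,c → push -3,-9. Stack: [-3, -9]
BINARY_OP * → -3 * -9 = 27. Stack: [27]
LOAD_FAST a → push -8. Stack: [27, -8]
LOAD_CONST → push 3. Stack: [27, -8, 3]
BINARY_OP - → -8 - 3 = -11. Stack: [27, -11]
BINARY_OP | → 27 | -11 = -1. Stack: [-1]
STORE_FAST u → u=-1. Stack: []
LOAD_FAST u → push -1. Stack: [-1]
RETURN_VALUE → return -1.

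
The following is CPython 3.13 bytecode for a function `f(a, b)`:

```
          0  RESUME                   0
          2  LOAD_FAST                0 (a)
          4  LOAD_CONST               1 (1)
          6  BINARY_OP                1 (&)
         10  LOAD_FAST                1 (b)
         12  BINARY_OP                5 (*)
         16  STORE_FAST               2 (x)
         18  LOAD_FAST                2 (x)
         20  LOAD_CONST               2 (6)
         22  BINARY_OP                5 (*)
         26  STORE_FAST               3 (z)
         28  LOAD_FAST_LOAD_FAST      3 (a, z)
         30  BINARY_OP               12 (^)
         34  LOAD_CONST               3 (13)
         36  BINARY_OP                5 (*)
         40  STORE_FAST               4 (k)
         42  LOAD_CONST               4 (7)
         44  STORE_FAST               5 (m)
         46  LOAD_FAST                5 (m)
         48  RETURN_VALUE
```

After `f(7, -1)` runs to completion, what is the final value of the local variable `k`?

LOAD_FAST a → push 7. Stack: [7]
LOAD_CONST → push 1. Stack: [7, 1]
BINARY_OP & → 7 & 1 = 1. Stack: [1]
LOAD_FAST b → push -1. Stack: [1, -1]
BINARY_OP * → 1 * -1 = -1. Stack: [-1]
STORE_FAST x → x=-1. Stack: []
LOAD_FAST x → push -1. Stack: [-1]
LOAD_CONST → push 6. Stack: [-1, 6]
BINARY_OP * → -1 * 6 = -6. Stack: [-6]
STORE_FAST z → z=-6. Stack: []
LOAD_FAST_LOAD_FAST a,z → push 7,-6. Stack: [7, -6]
BINARY_OP ^ → 7 ^ -6 = -3. Stack: [-3]
LOAD_CONST → push 13. Stack: [-3, 13]
BINARY_OP * → -3 * 13 = -39. Stack: [-39]
STORE_FAST k → k=-39. Stack: []
LOAD_CONST → push 7. Stack: [7]
STORE_FAST m → m=7. Stack: []
LOAD_FAST m → push 7. Stack: [7]
RETURN_VALUE → return 7.

-39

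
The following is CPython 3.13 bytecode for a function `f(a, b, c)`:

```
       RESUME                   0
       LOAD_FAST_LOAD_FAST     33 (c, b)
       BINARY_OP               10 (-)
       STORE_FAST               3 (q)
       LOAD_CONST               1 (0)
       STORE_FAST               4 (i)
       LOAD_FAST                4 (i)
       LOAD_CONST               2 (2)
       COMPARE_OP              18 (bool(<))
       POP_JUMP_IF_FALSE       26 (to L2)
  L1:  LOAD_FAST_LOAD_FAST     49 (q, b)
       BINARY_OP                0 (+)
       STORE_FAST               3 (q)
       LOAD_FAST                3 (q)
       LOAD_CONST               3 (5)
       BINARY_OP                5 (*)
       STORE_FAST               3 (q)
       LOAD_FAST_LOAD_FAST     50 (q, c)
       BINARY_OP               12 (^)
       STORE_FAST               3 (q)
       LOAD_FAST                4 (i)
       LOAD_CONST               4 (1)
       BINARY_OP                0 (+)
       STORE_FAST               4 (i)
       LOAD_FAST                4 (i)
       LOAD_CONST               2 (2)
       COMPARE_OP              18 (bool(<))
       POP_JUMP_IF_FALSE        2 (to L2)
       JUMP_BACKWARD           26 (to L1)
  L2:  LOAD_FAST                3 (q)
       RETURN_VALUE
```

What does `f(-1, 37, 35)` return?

854

LOAD_FAST_LOAD_FAST c,b → push 35,37. Stack: [35, 37]
BINARY_OP - → 35 - 37 = -2. Stack: [-2]
STORE_FAST q → q=-2. Stack: []
LOAD_CONST → push 0. Stack: [0]
STORE_FAST i → i=0. Stack: []
LOAD_FAST i → push 0. Stack: [0]
LOAD_CONST → push 2. Stack: [0, 2]
COMPARE_OP bool(<) → 0 vs 2 = True. Stack: [True]
POP_JUMP_IF_FALSE → pop True; no jump. Stack: []
LOAD_FAST_LOAD_FAST q,b → push -2,37. Stack: [-2, 37]
BINARY_OP + → -2 + 37 = 35. Stack: [35]
STORE_FAST q → q=35. Stack: []
LOAD_FAST q → push 35. Stack: [35]
LOAD_CONST → push 5. Stack: [35, 5]
BINARY_OP * → 35 * 5 = 175. Stack: [175]
STORE_FAST q → q=175. Stack: []
LOAD_FAST_LOAD_FAST q,c → push 175,35. Stack: [175, 35]
BINARY_OP ^ → 175 ^ 35 = 140. Stack: [140]
STORE_FAST q → q=140. Stack: []
LOAD_FAST i → push 0. Stack: [0]
LOAD_CONST → push 1. Stack: [0, 1]
BINARY_OP + → 0 + 1 = 1. Stack: [1]
STORE_FAST i → i=1. Stack: []
LOAD_FAST i → push 1. Stack: [1]
LOAD_CONST → push 2. Stack: [1, 2]
COMPARE_OP bool(<) → 1 vs 2 = True. Stack: [True]
POP_JUMP_IF_FALSE → pop True; no jump. Stack: []
LOAD_FAST_LOAD_FAST q,b → push 140,37. Stack: [140, 37]
BINARY_OP + → 140 + 37 = 177. Stack: [177]
STORE_FAST q → q=177. Stack: []
LOAD_FAST q → push 177. Stack: [177]
LOAD_CONST → push 5. Stack: [177, 5]
BINARY_OP * → 177 * 5 = 885. Stack: [885]
STORE_FAST q → q=885. Stack: []
LOAD_FAST_LOAD_FAST q,c → push 885,35. Stack: [885, 35]
BINARY_OP ^ → 885 ^ 35 = 854. Stack: [854]
STORE_FAST q → q=854. Stack: []
LOAD_FAST i → push 1. Stack: [1]
LOAD_CONST → push 1. Stack: [1, 1]
BINARY_OP + → 1 + 1 = 2. Stack: [2]
STORE_FAST i → i=2. Stack: []
LOAD_FAST i → push 2. Stack: [2]
LOAD_CONST → push 2. Stack: [2, 2]
COMPARE_OP bool(<) → 2 vs 2 = False. Stack: [False]
POP_JUMP_IF_FALSE → pop False; jump. Stack: []
LOAD_FAST q → push 854. Stack: [854]
RETURN_VALUE → return 854.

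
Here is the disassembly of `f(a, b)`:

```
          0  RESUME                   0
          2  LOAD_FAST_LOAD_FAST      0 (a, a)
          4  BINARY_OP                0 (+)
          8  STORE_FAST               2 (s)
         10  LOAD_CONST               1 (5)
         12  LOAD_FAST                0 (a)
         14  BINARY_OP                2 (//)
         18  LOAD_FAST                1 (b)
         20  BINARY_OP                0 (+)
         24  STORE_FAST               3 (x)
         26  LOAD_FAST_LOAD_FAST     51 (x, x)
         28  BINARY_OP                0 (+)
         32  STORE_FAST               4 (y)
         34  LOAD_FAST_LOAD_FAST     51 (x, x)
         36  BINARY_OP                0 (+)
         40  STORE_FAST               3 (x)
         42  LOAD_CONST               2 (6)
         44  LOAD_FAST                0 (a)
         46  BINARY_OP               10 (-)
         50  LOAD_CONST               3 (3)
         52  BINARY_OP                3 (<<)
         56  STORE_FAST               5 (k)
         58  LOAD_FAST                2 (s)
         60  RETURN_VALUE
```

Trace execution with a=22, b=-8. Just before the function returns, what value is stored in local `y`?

LOAD_FAST_LOAD_FAST a,a → push 22,22. Stack: [22, 22]
BINARY_OP + → 22 + 22 = 44. Stack: [44]
STORE_FAST s → s=44. Stack: []
LOAD_CONST → push 5. Stack: [5]
LOAD_FAST a → push 22. Stack: [5, 22]
BINARY_OP // → 5 // 22 = 0. Stack: [0]
LOAD_FAST b → push -8. Stack: [0, -8]
BINARY_OP + → 0 + -8 = -8. Stack: [-8]
STORE_FAST x → x=-8. Stack: []
LOAD_FAST_LOAD_FAST x,x → push -8,-8. Stack: [-8, -8]
BINARY_OP + → -8 + -8 = -16. Stack: [-16]
STORE_FAST y → y=-16. Stack: []
LOAD_FAST_LOAD_FAST x,x → push -8,-8. Stack: [-8, -8]
BINARY_OP + → -8 + -8 = -16. Stack: [-16]
STORE_FAST x → x=-16. Stack: []
LOAD_CONST → push 6. Stack: [6]
LOAD_FAST a → push 22. Stack: [6, 22]
BINARY_OP - → 6 - 22 = -16. Stack: [-16]
LOAD_CONST → push 3. Stack: [-16, 3]
BINARY_OP << → -16 << 3 = -128. Stack: [-128]
STORE_FAST k → k=-128. Stack: []
LOAD_FAST s → push 44. Stack: [44]
RETURN_VALUE → return 44.

-16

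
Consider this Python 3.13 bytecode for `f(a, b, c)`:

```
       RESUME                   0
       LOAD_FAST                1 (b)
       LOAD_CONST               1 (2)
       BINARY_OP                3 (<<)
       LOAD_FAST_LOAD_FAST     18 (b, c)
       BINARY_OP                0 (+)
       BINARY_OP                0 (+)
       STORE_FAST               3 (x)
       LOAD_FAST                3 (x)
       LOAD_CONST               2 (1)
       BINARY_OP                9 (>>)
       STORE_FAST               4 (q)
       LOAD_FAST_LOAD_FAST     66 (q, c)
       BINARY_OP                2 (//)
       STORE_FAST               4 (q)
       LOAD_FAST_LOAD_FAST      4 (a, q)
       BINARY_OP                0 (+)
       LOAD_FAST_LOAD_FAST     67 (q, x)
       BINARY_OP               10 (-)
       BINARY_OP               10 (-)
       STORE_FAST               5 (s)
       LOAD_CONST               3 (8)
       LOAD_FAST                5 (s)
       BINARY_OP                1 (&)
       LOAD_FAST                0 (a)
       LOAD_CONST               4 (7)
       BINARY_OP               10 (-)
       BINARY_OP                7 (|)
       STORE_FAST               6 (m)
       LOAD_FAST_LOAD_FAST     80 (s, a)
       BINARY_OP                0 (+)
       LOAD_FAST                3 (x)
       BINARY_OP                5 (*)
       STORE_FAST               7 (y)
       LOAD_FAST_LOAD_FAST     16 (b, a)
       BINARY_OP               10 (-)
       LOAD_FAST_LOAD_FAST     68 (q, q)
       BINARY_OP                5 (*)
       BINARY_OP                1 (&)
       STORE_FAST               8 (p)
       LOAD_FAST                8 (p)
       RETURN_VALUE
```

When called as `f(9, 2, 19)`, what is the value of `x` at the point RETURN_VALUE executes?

29

LOAD_FAST b → push 2. Stack: [2]
LOAD_CONST → push 2. Stack: [2, 2]
BINARY_OP << → 2 << 2 = 8. Stack: [8]
LOAD_FAST_LOAD_FAST b,c → push 2,19. Stack: [8, 2, 19]
BINARY_OP + → 2 + 19 = 21. Stack: [8, 21]
BINARY_OP + → 8 + 21 = 29. Stack: [29]
STORE_FAST x → x=29. Stack: []
LOAD_FAST x → push 29. Stack: [29]
LOAD_CONST → push 1. Stack: [29, 1]
BINARY_OP >> → 29 >> 1 = 14. Stack: [14]
STORE_FAST q → q=14. Stack: []
LOAD_FAST_LOAD_FAST q,c → push 14,19. Stack: [14, 19]
BINARY_OP // → 14 // 19 = 0. Stack: [0]
STORE_FAST q → q=0. Stack: []
LOAD_FAST_LOAD_FAST a,q → push 9,0. Stack: [9, 0]
BINARY_OP + → 9 + 0 = 9. Stack: [9]
LOAD_FAST_LOAD_FAST q,x → push 0,29. Stack: [9, 0, 29]
BINARY_OP - → 0 - 29 = -29. Stack: [9, -29]
BINARY_OP - → 9 - -29 = 38. Stack: [38]
STORE_FAST s → s=38. Stack: []
LOAD_CONST → push 8. Stack: [8]
LOAD_FAST s → push 38. Stack: [8, 38]
BINARY_OP & → 8 & 38 = 0. Stack: [0]
LOAD_FAST a → push 9. Stack: [0, 9]
LOAD_CONST → push 7. Stack: [0, 9, 7]
BINARY_OP - → 9 - 7 = 2. Stack: [0, 2]
BINARY_OP | → 0 | 2 = 2. Stack: [2]
STORE_FAST m → m=2. Stack: []
LOAD_FAST_LOAD_FAST s,a → push 38,9. Stack: [38, 9]
BINARY_OP + → 38 + 9 = 47. Stack: [47]
LOAD_FAST x → push 29. Stack: [47, 29]
BINARY_OP * → 47 * 29 = 1363. Stack: [1363]
STORE_FAST y → y=1363. Stack: []
LOAD_FAST_LOAD_FAST b,a → push 2,9. Stack: [2, 9]
BINARY_OP - → 2 - 9 = -7. Stack: [-7]
LOAD_FAST_LOAD_FAST q,q → push 0,0. Stack: [-7, 0, 0]
BINARY_OP * → 0 * 0 = 0. Stack: [-7, 0]
BINARY_OP & → -7 & 0 = 0. Stack: [0]
STORE_FAST p → p=0. Stack: []
LOAD_FAST p → push 0. Stack: [0]
RETURN_VALUE → return 0.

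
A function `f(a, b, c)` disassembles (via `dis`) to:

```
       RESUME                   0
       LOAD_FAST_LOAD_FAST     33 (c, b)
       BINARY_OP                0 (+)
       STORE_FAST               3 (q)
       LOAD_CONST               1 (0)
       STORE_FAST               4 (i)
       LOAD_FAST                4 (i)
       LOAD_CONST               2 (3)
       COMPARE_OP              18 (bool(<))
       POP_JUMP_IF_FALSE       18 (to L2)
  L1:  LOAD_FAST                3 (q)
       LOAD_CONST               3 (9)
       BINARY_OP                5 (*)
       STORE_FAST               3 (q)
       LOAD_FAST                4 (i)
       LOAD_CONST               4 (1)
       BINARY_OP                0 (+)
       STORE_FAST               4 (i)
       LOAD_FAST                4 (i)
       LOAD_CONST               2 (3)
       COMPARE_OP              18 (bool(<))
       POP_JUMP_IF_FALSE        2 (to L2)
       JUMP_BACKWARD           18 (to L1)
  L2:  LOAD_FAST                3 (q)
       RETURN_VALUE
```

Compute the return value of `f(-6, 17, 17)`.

24786

LOAD_FAST_LOAD_FAST c,b → push 17,17. Stack: [17, 17]
BINARY_OP + → 17 + 17 = 34. Stack: [34]
STORE_FAST q → q=34. Stack: []
LOAD_CONST → push 0. Stack: [0]
STORE_FAST i → i=0. Stack: []
LOAD_FAST i → push 0. Stack: [0]
LOAD_CONST → push 3. Stack: [0, 3]
COMPARE_OP bool(<) → 0 vs 3 = True. Stack: [True]
POP_JUMP_IF_FALSE → pop True; no jump. Stack: []
LOAD_FAST q → push 34. Stack: [34]
LOAD_CONST → push 9. Stack: [34, 9]
BINARY_OP * → 34 * 9 = 306. Stack: [306]
STORE_FAST q → q=306. Stack: []
LOAD_FAST i → push 0. Stack: [0]
LOAD_CONST → push 1. Stack: [0, 1]
BINARY_OP + → 0 + 1 = 1. Stack: [1]
STORE_FAST i → i=1. Stack: []
LOAD_FAST i → push 1. Stack: [1]
LOAD_CONST → push 3. Stack: [1, 3]
COMPARE_OP bool(<) → 1 vs 3 = True. Stack: [True]
POP_JUMP_IF_FALSE → pop True; no jump. Stack: []
LOAD_FAST q → push 306. Stack: [306]
LOAD_CONST → push 9. Stack: [306, 9]
BINARY_OP * → 306 * 9 = 2754. Stack: [2754]
STORE_FAST q → q=2754. Stack: []
LOAD_FAST i → push 1. Stack: [1]
LOAD_CONST → push 1. Stack: [1, 1]
BINARY_OP + → 1 + 1 = 2. Stack: [2]
STORE_FAST i → i=2. Stack: []
LOAD_FAST i → push 2. Stack: [2]
LOAD_CONST → push 3. Stack: [2, 3]
COMPARE_OP bool(<) → 2 vs 3 = True. Stack: [True]
POP_JUMP_IF_FALSE → pop True; no jump. Stack: []
LOAD_FAST q → push 2754. Stack: [2754]
LOAD_CONST → push 9. Stack: [2754, 9]
BINARY_OP * → 2754 * 9 = 24786. Stack: [24786]
STORE_FAST q → q=24786. Stack: []
LOAD_FAST i → push 2. Stack: [2]
LOAD_CONST → push 1. Stack: [2, 1]
BINARY_OP + → 2 + 1 = 3. Stack: [3]
STORE_FAST i → i=3. Stack: []
LOAD_FAST i → push 3. Stack: [3]
LOAD_CONST → push 3. Stack: [3, 3]
COMPARE_OP bool(<) → 3 vs 3 = False. Stack: [False]
POP_JUMP_IF_FALSE → pop False; jump. Stack: []
LOAD_FAST q → push 24786. Stack: [24786]
RETURN_VALUE → return 24786.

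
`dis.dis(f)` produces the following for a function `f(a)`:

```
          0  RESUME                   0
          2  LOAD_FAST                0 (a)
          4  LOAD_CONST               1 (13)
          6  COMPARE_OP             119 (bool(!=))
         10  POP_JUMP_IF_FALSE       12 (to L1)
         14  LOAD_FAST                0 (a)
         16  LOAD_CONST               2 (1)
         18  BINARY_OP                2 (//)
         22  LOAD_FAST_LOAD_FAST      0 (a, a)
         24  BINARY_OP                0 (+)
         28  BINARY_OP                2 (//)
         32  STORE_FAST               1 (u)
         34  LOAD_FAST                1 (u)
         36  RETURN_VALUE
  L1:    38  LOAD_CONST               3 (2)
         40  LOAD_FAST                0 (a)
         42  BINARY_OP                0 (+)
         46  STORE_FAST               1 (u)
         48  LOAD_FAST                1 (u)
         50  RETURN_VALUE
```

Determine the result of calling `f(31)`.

0

LOAD_FAST a → push 31. Stack: [31]
LOAD_CONST → push 13. Stack: [31, 13]
COMPARE_OP bool(!=) → 31 vs 13 = True. Stack: [True]
POP_JUMP_IF_FALSE → pop True; no jump. Stack: []
LOAD_FAST a → push 31. Stack: [31]
LOAD_CONST → push 1. Stack: [31, 1]
BINARY_OP // → 31 // 1 = 31. Stack: [31]
LOAD_FAST_LOAD_FAST a,a → push 31,31. Stack: [31, 31, 31]
BINARY_OP + → 31 + 31 = 62. Stack: [31, 62]
BINARY_OP // → 31 // 62 = 0. Stack: [0]
STORE_FAST u → u=0. Stack: []
LOAD_FAST u → push 0. Stack: [0]
RETURN_VALUE → return 0.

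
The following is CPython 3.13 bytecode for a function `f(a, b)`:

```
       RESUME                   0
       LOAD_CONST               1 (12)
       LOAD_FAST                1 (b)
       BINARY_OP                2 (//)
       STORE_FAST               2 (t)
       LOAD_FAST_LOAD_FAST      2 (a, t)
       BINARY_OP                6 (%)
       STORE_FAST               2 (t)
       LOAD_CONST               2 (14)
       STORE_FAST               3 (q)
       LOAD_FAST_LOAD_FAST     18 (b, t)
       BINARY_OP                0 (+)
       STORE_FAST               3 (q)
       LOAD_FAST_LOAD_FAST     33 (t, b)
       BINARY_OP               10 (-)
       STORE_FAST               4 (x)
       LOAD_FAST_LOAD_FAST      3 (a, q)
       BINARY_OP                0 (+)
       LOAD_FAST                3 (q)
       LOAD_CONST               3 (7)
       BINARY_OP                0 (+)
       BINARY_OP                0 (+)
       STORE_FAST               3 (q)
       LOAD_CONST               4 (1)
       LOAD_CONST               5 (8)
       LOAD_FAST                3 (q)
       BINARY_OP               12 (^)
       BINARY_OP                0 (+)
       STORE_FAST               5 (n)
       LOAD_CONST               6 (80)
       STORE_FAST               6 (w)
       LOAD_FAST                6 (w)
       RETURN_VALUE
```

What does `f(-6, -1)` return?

LOAD_CONST → push 12. Stack: [12]
LOAD_FAST b → push -1. Stack: [12, -1]
BINARY_OP // → 12 // -1 = -12. Stack: [-12]
STORE_FAST t → t=-12. Stack: []
LOAD_FAST_LOAD_FAST a,t → push -6,-12. Stack: [-6, -12]
BINARY_OP % → -6 % -12 = -6. Stack: [-6]
STORE_FAST t → t=-6. Stack: []
LOAD_CONST → push 14. Stack: [14]
STORE_FAST q → q=14. Stack: []
LOAD_FAST_LOAD_FAST b,t → push -1,-6. Stack: [-1, -6]
BINARY_OP + → -1 + -6 = -7. Stack: [-7]
STORE_FAST q → q=-7. Stack: []
LOAD_FAST_LOAD_FAST t,b → push -6,-1. Stack: [-6, -1]
BINARY_OP - → -6 - -1 = -5. Stack: [-5]
STORE_FAST x → x=-5. Stack: []
LOAD_FAST_LOAD_FAST a,q → push -6,-7. Stack: [-6, -7]
BINARY_OP + → -6 + -7 = -13. Stack: [-13]
LOAD_FAST q → push -7. Stack: [-13, -7]
LOAD_CONST → push 7. Stack: [-13, -7, 7]
BINARY_OP + → -7 + 7 = 0. Stack: [-13, 0]
BINARY_OP + → -13 + 0 = -13. Stack: [-13]
STORE_FAST q → q=-13. Stack: []
LOAD_CONST → push 1. Stack: [1]
LOAD_CONST → push 8. Stack: [1, 8]
LOAD_FAST q → push -13. Stack: [1, 8, -13]
BINARY_OP ^ → 8 ^ -13 = -5. Stack: [1, -5]
BINARY_OP + → 1 + -5 = -4. Stack: [-4]
STORE_FAST n → n=-4. Stack: []
LOAD_CONST → push 80. Stack: [80]
STORE_FAST w → w=80. Stack: []
LOAD_FAST w → push 80. Stack: [80]
RETURN_VALUE → return 80.

80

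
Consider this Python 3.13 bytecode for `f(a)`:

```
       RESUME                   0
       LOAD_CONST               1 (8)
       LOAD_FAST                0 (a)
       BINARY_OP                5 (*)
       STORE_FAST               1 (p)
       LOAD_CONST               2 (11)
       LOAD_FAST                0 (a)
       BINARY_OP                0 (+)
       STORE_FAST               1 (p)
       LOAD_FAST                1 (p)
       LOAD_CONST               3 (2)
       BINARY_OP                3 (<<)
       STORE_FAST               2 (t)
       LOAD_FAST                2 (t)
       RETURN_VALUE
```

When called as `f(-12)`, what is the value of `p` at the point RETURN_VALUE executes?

-1

LOAD_CONST → push 8. Stack: [8]
LOAD_FAST a → push -12. Stack: [8, -12]
BINARY_OP * → 8 * -12 = -96. Stack: [-96]
STORE_FAST p → p=-96. Stack: []
LOAD_CONST → push 11. Stack: [11]
LOAD_FAST a → push -12. Stack: [11, -12]
BINARY_OP + → 11 + -12 = -1. Stack: [-1]
STORE_FAST p → p=-1. Stack: []
LOAD_FAST p → push -1. Stack: [-1]
LOAD_CONST → push 2. Stack: [-1, 2]
BINARY_OP << → -1 << 2 = -4. Stack: [-4]
STORE_FAST t → t=-4. Stack: []
LOAD_FAST t → push -4. Stack: [-4]
RETURN_VALUE → return -4.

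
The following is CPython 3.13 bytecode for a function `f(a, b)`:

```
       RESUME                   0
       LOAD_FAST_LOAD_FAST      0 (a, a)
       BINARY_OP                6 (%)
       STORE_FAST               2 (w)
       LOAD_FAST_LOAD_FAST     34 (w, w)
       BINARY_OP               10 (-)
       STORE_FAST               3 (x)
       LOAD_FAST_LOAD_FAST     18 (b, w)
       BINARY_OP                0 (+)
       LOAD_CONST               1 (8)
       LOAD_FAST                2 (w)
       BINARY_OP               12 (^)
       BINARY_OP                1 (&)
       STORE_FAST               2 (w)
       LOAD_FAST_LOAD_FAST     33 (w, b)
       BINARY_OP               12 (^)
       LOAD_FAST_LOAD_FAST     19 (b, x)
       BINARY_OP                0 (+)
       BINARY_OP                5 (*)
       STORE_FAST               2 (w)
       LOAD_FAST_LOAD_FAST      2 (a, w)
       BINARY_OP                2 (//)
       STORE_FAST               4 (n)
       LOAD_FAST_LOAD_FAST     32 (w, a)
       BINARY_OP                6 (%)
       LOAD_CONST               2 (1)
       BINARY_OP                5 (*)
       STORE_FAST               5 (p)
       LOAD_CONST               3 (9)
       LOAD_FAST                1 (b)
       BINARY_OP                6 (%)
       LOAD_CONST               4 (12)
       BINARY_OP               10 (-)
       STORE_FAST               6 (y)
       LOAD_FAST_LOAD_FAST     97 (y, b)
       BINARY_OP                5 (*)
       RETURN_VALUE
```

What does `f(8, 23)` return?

LOAD_FAST_LOAD_FAST a,a → push 8,8. Stack: [8, 8]
BINARY_OP % → 8 % 8 = 0. Stack: [0]
STORE_FAST w → w=0. Stack: []
LOAD_FAST_LOAD_FAST w,w → push 0,0. Stack: [0, 0]
BINARY_OP - → 0 - 0 = 0. Stack: [0]
STORE_FAST x → x=0. Stack: []
LOAD_FAST_LOAD_FAST b,w → push 23,0. Stack: [23, 0]
BINARY_OP + → 23 + 0 = 23. Stack: [23]
LOAD_CONST → push 8. Stack: [23, 8]
LOAD_FAST w → push 0. Stack: [23, 8, 0]
BINARY_OP ^ → 8 ^ 0 = 8. Stack: [23, 8]
BINARY_OP & → 23 & 8 = 0. Stack: [0]
STORE_FAST w → w=0. Stack: []
LOAD_FAST_LOAD_FAST w,b → push 0,23. Stack: [0, 23]
BINARY_OP ^ → 0 ^ 23 = 23. Stack: [23]
LOAD_FAST_LOAD_FAST b,x → push 23,0. Stack: [23, 23, 0]
BINARY_OP + → 23 + 0 = 23. Stack: [23, 23]
BINARY_OP * → 23 * 23 = 529. Stack: [529]
STORE_FAST w → w=529. Stack: []
LOAD_FAST_LOAD_FAST a,w → push 8,529. Stack: [8, 529]
BINARY_OP // → 8 // 529 = 0. Stack: [0]
STORE_FAST n → n=0. Stack: []
LOAD_FAST_LOAD_FAST w,a → push 529,8. Stack: [529, 8]
BINARY_OP % → 529 % 8 = 1. Stack: [1]
LOAD_CONST → push 1. Stack: [1, 1]
BINARY_OP * → 1 * 1 = 1. Stack: [1]
STORE_FAST p → p=1. Stack: []
LOAD_CONST → push 9. Stack: [9]
LOAD_FAST b → push 23. Stack: [9, 23]
BINARY_OP % → 9 % 23 = 9. Stack: [9]
LOAD_CONST → push 12. Stack: [9, 12]
BINARY_OP - → 9 - 12 = -3. Stack: [-3]
STORE_FAST y → y=-3. Stack: []
LOAD_FAST_LOAD_FAST y,b → push -3,23. Stack: [-3, 23]
BINARY_OP * → -3 * 23 = -69. Stack: [-69]
RETURN_VALUE → return -69.

-69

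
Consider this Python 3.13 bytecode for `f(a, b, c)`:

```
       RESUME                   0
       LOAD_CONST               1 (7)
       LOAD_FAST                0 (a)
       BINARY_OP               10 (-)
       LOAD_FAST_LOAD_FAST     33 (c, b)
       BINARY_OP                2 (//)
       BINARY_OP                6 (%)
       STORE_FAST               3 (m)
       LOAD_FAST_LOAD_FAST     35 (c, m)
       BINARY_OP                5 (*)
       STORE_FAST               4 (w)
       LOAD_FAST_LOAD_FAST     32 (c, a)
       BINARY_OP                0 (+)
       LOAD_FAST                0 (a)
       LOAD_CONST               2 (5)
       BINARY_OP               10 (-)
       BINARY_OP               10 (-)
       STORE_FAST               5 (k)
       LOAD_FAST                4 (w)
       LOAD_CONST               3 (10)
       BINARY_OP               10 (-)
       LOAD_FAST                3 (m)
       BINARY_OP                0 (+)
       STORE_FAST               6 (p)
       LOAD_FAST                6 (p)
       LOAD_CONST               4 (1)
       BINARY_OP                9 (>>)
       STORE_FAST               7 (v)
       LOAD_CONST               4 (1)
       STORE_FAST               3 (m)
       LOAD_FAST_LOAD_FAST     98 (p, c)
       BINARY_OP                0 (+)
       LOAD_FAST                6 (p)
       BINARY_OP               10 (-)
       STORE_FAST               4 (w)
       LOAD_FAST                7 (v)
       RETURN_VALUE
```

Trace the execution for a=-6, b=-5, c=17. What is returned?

LOAD_CONST → push 7. Stack: [7]
LOAD_FAST a → push -6. Stack: [7, -6]
BINARY_OP - → 7 - -6 = 13. Stack: [13]
LOAD_FAST_LOAD_FAST c,b → push 17,-5. Stack: [13, 17, -5]
BINARY_OP // → 17 // -5 = -4. Stack: [13, -4]
BINARY_OP % → 13 % -4 = -3. Stack: [-3]
STORE_FAST m → m=-3. Stack: []
LOAD_FAST_LOAD_FAST c,m → push 17,-3. Stack: [17, -3]
BINARY_OP * → 17 * -3 = -51. Stack: [-51]
STORE_FAST w → w=-51. Stack: []
LOAD_FAST_LOAD_FAST c,a → push 17,-6. Stack: [17, -6]
BINARY_OP + → 17 + -6 = 11. Stack: [11]
LOAD_FAST a → push -6. Stack: [11, -6]
LOAD_CONST → push 5. Stack: [11, -6, 5]
BINARY_OP - → -6 - 5 = -11. Stack: [11, -11]
BINARY_OP - → 11 - -11 = 22. Stack: [22]
STORE_FAST k → k=22. Stack: []
LOAD_FAST w → push -51. Stack: [-51]
LOAD_CONST → push 10. Stack: [-51, 10]
BINARY_OP - → -51 - 10 = -61. Stack: [-61]
LOAD_FAST m → push -3. Stack: [-61, -3]
BINARY_OP + → -61 + -3 = -64. Stack: [-64]
STORE_FAST p → p=-64. Stack: []
LOAD_FAST p → push -64. Stack: [-64]
LOAD_CONST → push 1. Stack: [-64, 1]
BINARY_OP >> → -64 >> 1 = -32. Stack: [-32]
STORE_FAST v → v=-32. Stack: []
LOAD_CONST → push 1. Stack: [1]
STORE_FAST m → m=1. Stack: []
LOAD_FAST_LOAD_FAST p,c → push -64,17. Stack: [-64, 17]
BINARY_OP + → -64 + 17 = -47. Stack: [-47]
LOAD_FAST p → push -64. Stack: [-47, -64]
BINARY_OP - → -47 - -64 = 17. Stack: [17]
STORE_FAST w → w=17. Stack: []
LOAD_FAST v → push -32. Stack: [-32]
RETURN_VALUE → return -32.

-32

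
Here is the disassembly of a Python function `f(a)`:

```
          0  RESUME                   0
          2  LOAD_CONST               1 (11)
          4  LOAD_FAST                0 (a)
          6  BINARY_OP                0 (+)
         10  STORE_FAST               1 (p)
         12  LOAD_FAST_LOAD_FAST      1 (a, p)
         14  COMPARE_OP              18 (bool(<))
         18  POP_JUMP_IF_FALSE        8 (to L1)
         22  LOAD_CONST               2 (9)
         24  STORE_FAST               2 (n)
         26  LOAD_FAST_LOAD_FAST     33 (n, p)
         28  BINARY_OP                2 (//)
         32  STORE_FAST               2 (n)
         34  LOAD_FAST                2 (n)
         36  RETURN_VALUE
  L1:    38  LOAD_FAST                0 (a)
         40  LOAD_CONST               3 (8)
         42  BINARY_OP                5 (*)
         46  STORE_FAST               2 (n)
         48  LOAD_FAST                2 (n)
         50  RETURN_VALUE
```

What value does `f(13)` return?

0

LOAD_CONST → push 11. Stack: [11]
LOAD_FAST a → push 13. Stack: [11, 13]
BINARY_OP + → 11 + 13 = 24. Stack: [24]
STORE_FAST p → p=24. Stack: []
LOAD_FAST_LOAD_FAST a,p → push 13,24. Stack: [13, 24]
COMPARE_OP bool(<) → 13 vs 24 = True. Stack: [True]
POP_JUMP_IF_FALSE → pop True; no jump. Stack: []
LOAD_CONST → push 9. Stack: [9]
STORE_FAST n → n=9. Stack: []
LOAD_FAST_LOAD_FAST n,p → push 9,24. Stack: [9, 24]
BINARY_OP // → 9 // 24 = 0. Stack: [0]
STORE_FAST n → n=0. Stack: []
LOAD_FAST n → push 0. Stack: [0]
RETURN_VALUE → return 0.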